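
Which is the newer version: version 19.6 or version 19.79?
version 19.79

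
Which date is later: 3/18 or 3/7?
3/18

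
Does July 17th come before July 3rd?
No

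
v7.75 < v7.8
False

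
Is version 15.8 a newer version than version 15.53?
No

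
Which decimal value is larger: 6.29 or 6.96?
6.96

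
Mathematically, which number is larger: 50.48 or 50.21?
50.48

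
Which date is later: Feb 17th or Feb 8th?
Feb 17th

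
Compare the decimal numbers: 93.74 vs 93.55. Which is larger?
93.74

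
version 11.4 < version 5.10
False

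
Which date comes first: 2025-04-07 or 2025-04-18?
2025-04-07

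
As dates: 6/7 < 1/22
False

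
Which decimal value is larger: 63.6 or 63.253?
63.6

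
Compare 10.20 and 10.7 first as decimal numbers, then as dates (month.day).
As decimals: 10.20 < 10.7. As dates: 10/20 is later than 10/7 (day 20 > day 7).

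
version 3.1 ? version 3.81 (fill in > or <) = <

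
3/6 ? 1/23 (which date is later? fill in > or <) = >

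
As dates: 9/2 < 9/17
True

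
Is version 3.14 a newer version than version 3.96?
No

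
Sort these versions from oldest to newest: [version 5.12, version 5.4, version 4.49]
[version 4.49, version 5.4, version 5.12]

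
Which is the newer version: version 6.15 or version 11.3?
version 11.3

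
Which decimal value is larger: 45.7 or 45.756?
45.756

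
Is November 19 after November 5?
Yes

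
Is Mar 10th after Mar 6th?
Yes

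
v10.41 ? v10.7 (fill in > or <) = >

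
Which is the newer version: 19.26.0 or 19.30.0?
19.30.0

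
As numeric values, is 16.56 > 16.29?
True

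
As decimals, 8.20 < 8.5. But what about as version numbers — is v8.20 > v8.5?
True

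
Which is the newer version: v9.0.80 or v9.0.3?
v9.0.80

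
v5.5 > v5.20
False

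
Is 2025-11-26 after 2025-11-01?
Yes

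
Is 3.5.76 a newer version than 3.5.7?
Yes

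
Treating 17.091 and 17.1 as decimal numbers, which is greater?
17.1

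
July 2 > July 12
False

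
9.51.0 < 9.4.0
False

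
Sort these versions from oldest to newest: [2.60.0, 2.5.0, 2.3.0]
[2.3.0, 2.5.0, 2.60.0]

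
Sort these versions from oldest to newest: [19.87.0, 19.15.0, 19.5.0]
[19.5.0, 19.15.0, 19.87.0]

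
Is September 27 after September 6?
Yes. Day 27 comes after day 6 in September — this is a date comparison, not a decimal one (the decimal 9.27 would be smaller than 9.6).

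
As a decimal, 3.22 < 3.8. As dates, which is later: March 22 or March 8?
March 22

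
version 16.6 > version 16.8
False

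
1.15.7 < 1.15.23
True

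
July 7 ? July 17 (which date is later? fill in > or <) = <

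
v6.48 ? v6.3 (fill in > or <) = >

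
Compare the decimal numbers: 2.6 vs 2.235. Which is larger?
2.6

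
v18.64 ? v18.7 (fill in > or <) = >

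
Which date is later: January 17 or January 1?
January 17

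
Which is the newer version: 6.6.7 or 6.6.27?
6.6.27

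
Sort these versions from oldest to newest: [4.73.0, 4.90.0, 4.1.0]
[4.1.0, 4.73.0, 4.90.0]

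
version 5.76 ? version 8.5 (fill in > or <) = <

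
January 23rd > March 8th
False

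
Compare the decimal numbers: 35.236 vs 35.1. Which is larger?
35.236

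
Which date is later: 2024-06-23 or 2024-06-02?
2024-06-23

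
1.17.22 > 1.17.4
True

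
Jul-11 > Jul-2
True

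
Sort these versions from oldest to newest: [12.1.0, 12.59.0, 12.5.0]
[12.1.0, 12.5.0, 12.59.0]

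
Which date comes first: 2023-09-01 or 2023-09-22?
2023-09-01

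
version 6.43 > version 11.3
False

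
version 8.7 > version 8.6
True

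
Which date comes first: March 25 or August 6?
March 25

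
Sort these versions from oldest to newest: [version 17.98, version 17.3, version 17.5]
[version 17.3, version 17.5, version 17.98]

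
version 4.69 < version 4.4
False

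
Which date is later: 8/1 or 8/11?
8/11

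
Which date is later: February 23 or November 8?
November 8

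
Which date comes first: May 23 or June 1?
May 23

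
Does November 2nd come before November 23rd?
Yes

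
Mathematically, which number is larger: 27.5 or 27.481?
27.5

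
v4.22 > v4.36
False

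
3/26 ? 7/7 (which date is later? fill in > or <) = <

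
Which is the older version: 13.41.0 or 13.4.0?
13.4.0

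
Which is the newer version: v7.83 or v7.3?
v7.83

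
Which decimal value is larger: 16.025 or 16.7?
16.7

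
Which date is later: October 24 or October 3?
October 24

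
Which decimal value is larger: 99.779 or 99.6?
99.779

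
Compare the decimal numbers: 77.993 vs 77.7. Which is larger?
77.993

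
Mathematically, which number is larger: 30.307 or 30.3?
30.307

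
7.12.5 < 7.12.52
True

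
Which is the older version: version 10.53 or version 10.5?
version 10.5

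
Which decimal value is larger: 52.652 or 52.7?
52.7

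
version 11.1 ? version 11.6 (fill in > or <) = <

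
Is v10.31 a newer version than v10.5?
Yes. Version numbers are compared segment by segment as integers, not as decimals: minor version 31 > 5, so v10.31 > v10.5 (even though the decimal 10.31 < 10.5).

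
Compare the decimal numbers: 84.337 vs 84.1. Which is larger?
84.337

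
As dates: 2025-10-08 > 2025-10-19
False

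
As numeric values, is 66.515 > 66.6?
False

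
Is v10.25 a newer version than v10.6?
Yes. Version numbers are compared segment by segment as integers, not as decimals: minor version 25 > 6, so v10.25 > v10.6 (even though the decimal 10.25 < 10.6).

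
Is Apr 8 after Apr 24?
No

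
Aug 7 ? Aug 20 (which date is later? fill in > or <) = <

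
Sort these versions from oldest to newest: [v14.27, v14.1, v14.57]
[v14.1, v14.27, v14.57]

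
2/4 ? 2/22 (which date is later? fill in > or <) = <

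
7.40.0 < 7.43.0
True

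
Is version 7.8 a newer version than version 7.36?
No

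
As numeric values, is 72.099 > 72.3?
False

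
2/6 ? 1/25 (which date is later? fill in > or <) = >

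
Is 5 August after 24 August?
No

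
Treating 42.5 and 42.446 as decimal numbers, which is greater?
42.5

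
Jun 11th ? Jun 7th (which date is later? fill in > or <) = >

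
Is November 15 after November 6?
Yes. Day 15 comes after day 6 in November — this is a date comparison, not a decimal one (the decimal 11.15 would be smaller than 11.6).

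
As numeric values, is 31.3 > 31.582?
False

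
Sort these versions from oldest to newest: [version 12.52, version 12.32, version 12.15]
[version 12.15, version 12.32, version 12.52]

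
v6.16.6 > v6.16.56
False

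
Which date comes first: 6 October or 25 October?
6 October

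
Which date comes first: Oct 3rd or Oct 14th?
Oct 3rd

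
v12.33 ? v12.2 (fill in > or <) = >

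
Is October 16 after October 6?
Yes. Day 16 comes after day 6 in October — this is a date comparison, not a decimal one (the decimal 10.16 would be smaller than 10.6).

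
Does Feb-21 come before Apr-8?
Yes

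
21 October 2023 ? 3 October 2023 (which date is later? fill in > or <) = >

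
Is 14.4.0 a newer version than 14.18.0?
No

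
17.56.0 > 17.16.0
True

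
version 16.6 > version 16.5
True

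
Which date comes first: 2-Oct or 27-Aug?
27-Aug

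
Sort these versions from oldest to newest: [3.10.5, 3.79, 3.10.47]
[3.10.5, 3.10.47, 3.79]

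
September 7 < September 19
True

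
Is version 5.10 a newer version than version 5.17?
No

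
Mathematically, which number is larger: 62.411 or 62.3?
62.411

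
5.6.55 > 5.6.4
True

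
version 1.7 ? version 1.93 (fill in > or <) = <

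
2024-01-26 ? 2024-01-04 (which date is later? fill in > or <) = >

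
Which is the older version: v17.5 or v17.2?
v17.2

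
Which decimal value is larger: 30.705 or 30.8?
30.8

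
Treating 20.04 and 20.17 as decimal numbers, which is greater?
20.17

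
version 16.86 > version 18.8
False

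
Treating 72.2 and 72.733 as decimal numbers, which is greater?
72.733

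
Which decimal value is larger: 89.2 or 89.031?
89.2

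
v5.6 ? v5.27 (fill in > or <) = <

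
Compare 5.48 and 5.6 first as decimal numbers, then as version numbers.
As decimals: 5.48 < 5.6. As versions: v5.48 > v5.6 (minor version 48 > 6).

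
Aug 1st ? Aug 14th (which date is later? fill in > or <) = <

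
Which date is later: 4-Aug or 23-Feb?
4-Aug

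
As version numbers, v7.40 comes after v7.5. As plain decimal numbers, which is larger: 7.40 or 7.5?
7.5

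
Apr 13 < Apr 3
False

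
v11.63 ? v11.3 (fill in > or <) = >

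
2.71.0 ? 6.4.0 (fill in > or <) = <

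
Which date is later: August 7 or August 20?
August 20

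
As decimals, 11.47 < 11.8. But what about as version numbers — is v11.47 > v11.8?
True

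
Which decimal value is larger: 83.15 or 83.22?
83.22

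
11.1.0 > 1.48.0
True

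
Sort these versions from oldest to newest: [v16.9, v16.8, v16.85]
[v16.8, v16.9, v16.85]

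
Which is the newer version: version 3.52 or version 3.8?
version 3.52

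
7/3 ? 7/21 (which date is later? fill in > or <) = <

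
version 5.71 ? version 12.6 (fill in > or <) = <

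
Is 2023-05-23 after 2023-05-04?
Yes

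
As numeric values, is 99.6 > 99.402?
True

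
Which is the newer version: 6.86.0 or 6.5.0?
6.86.0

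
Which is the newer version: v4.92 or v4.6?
v4.92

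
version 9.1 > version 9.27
False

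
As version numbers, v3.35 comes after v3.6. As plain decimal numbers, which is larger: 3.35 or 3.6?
3.6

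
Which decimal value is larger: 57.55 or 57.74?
57.74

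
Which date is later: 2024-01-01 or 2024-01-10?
2024-01-10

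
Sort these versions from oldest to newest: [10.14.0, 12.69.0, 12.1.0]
[10.14.0, 12.1.0, 12.69.0]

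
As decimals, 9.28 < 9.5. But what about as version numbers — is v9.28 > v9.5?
True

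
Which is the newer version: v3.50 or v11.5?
v11.5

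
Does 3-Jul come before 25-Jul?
Yes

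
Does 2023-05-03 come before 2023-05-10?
Yes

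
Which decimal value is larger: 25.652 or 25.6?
25.652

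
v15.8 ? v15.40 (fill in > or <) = <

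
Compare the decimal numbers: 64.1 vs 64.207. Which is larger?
64.207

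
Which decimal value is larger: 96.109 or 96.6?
96.6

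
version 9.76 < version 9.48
False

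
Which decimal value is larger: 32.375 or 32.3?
32.375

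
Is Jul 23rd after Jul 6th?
Yes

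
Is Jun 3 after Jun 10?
No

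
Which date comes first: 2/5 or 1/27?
1/27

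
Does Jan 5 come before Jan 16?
Yes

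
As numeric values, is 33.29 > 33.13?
True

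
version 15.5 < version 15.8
True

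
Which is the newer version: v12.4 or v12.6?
v12.6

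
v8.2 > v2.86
True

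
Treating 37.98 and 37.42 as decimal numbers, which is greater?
37.98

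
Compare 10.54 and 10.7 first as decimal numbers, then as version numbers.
As decimals: 10.54 < 10.7. As versions: v10.54 > v10.7 (minor version 54 > 7).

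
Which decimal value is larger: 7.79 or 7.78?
7.79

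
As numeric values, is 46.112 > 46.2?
False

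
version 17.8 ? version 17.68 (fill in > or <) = <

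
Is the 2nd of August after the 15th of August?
No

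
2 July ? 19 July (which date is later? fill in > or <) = <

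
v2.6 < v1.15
False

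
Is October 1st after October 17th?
No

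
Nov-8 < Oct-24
False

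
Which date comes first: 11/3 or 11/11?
11/3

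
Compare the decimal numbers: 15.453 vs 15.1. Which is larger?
15.453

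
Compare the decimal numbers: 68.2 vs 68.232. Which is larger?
68.232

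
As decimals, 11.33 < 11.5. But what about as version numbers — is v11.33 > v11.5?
True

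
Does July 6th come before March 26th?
No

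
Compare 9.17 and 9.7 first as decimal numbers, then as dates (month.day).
As decimals: 9.17 < 9.7. As dates: 9/17 is later than 9/7 (day 17 > day 7).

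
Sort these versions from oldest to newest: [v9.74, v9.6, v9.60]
[v9.6, v9.60, v9.74]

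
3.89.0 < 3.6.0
False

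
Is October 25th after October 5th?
Yes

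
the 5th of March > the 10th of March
False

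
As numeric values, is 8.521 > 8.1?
True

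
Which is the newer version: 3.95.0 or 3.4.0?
3.95.0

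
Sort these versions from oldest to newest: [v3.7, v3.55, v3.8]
[v3.7, v3.8, v3.55]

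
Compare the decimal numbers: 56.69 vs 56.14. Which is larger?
56.69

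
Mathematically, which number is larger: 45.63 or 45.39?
45.63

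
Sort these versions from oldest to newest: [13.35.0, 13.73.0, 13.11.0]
[13.11.0, 13.35.0, 13.73.0]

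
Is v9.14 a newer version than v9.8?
Yes. Version numbers are compared segment by segment as integers, not as decimals: minor version 14 > 8, so v9.14 > v9.8 (even though the decimal 9.14 < 9.8).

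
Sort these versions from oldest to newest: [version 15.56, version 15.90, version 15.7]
[version 15.7, version 15.56, version 15.90]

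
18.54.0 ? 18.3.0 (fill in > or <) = >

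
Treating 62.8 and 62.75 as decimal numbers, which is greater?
62.8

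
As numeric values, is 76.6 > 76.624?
False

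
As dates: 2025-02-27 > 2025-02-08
True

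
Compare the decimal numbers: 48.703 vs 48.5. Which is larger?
48.703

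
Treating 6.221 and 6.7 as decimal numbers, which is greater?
6.7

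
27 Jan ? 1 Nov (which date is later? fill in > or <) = <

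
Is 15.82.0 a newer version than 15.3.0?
Yes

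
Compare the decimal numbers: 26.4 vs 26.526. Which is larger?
26.526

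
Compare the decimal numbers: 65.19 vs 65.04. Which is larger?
65.19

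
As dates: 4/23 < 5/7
True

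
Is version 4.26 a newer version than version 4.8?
Yes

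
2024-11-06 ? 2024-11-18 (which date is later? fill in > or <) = <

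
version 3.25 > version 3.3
True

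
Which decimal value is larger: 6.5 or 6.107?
6.5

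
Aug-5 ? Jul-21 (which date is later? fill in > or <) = >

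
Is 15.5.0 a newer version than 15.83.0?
No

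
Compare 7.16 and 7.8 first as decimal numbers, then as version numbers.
As decimals: 7.16 < 7.8. As versions: v7.16 > v7.8 (minor version 16 > 8).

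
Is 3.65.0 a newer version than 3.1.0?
Yes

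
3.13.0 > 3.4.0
True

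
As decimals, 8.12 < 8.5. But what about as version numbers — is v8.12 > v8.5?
True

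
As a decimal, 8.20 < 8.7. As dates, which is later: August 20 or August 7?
August 20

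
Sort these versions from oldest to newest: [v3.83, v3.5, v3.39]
[v3.5, v3.39, v3.83]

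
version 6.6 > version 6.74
False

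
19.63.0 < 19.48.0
False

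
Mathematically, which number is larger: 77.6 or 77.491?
77.6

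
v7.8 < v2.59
False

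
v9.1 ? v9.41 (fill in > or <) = <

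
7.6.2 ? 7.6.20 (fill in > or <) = <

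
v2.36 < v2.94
True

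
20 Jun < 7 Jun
False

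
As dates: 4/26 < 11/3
True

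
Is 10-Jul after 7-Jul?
Yes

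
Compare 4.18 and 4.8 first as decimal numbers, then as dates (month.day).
As decimals: 4.18 < 4.8. As dates: 4/18 is later than 4/8 (day 18 > day 8).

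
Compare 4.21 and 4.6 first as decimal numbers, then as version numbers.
As decimals: 4.21 < 4.6. As versions: v4.21 > v4.6 (minor version 21 > 6).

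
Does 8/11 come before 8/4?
No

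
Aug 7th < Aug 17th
True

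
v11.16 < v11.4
False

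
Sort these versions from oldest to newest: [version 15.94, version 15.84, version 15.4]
[version 15.4, version 15.84, version 15.94]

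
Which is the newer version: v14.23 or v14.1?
v14.23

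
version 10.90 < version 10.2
False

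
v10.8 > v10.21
False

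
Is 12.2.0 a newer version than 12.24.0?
No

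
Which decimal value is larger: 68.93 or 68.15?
68.93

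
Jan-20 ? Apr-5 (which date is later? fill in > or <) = <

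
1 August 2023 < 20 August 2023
True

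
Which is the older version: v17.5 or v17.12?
v17.5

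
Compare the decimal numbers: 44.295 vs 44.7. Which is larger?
44.7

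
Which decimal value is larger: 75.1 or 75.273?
75.273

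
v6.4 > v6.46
False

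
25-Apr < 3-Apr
False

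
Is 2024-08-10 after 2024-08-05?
Yes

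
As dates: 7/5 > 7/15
False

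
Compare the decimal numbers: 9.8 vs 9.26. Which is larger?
9.8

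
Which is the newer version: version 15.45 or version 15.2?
version 15.45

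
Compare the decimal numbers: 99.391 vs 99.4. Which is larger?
99.4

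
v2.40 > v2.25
True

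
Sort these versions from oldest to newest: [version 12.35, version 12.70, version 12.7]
[version 12.7, version 12.35, version 12.70]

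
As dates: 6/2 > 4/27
True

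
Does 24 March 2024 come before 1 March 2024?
No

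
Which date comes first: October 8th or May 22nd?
May 22nd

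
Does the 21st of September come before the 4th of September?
No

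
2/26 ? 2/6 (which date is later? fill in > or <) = >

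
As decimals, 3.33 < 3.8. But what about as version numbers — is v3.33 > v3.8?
True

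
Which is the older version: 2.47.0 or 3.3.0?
2.47.0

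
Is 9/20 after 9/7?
Yes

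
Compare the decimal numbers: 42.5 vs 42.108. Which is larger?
42.5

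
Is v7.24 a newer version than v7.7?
Yes. Version numbers are compared segment by segment as integers, not as decimals: minor version 24 > 7, so v7.24 > v7.7 (even though the decimal 7.24 < 7.7).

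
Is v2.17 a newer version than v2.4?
Yes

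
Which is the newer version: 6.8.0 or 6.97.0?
6.97.0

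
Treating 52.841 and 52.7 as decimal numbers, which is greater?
52.841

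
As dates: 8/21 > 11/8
False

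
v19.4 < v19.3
False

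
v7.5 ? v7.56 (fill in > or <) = <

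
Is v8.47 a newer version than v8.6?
Yes. Version numbers are compared segment by segment as integers, not as decimals: minor version 47 > 6, so v8.47 > v8.6 (even though the decimal 8.47 < 8.6).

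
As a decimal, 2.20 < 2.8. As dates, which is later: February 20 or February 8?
February 20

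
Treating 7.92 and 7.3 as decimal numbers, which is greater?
7.92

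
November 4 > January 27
True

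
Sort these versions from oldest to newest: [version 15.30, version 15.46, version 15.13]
[version 15.13, version 15.30, version 15.46]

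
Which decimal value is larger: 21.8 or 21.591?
21.8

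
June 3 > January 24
True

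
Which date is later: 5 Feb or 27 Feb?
27 Feb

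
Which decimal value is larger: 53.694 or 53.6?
53.694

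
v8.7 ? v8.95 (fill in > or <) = <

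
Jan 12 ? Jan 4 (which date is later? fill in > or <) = >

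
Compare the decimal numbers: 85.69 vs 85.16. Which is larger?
85.69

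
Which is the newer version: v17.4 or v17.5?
v17.5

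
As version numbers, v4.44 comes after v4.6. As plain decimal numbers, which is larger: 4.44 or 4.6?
4.6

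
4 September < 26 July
False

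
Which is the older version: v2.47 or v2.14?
v2.14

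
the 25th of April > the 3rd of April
True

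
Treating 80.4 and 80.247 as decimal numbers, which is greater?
80.4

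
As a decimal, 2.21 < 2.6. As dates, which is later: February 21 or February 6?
February 21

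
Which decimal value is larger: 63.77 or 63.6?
63.77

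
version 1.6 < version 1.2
False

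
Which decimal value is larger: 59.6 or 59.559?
59.6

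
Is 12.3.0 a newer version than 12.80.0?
No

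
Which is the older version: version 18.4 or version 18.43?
version 18.4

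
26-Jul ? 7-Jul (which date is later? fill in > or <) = >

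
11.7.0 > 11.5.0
True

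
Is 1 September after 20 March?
Yes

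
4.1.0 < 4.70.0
True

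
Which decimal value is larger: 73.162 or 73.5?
73.5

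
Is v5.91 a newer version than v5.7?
Yes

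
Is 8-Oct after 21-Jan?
Yes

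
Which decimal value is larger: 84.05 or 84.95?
84.95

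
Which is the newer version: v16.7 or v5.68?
v16.7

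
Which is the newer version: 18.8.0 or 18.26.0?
18.26.0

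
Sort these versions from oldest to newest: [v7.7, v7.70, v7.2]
[v7.2, v7.7, v7.70]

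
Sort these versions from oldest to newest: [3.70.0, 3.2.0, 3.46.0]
[3.2.0, 3.46.0, 3.70.0]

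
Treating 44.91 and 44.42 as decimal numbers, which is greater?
44.91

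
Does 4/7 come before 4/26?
Yes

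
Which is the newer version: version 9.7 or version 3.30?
version 9.7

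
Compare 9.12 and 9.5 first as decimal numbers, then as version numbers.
As decimals: 9.12 < 9.5. As versions: v9.12 > v9.5 (minor version 12 > 5).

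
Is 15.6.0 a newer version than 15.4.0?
Yes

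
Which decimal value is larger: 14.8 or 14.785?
14.8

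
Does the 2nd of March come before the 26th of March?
Yes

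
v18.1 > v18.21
False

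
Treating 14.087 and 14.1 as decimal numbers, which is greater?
14.1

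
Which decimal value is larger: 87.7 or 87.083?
87.7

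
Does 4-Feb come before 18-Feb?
Yes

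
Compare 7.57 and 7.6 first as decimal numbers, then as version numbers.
As decimals: 7.57 < 7.6. As versions: v7.57 > v7.6 (minor version 57 > 6).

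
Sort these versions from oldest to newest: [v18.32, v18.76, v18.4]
[v18.4, v18.32, v18.76]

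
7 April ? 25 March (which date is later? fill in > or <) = >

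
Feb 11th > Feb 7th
True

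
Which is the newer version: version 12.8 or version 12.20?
version 12.20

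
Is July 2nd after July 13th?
No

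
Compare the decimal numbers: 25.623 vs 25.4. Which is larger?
25.623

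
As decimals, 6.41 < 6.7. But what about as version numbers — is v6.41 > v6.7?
True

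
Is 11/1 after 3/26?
Yes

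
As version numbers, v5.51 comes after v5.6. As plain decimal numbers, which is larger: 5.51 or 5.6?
5.6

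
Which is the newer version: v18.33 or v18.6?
v18.33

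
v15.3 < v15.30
True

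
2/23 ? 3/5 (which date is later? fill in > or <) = <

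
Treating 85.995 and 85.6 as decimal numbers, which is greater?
85.995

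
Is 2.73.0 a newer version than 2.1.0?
Yes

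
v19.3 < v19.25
True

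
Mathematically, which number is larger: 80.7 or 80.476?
80.7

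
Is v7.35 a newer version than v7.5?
Yes. Version numbers are compared segment by segment as integers, not as decimals: minor version 35 > 5, so v7.35 > v7.5 (even though the decimal 7.35 < 7.5).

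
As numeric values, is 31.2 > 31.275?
False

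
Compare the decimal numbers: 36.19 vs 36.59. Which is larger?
36.59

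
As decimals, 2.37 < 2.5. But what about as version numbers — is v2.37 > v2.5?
True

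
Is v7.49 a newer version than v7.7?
Yes. Version numbers are compared segment by segment as integers, not as decimals: minor version 49 > 7, so v7.49 > v7.7 (even though the decimal 7.49 < 7.7).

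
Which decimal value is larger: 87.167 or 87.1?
87.167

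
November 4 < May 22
False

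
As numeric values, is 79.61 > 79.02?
True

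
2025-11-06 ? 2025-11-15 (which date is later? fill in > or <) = <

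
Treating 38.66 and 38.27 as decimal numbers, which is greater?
38.66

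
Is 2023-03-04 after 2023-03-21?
No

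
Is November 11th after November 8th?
Yes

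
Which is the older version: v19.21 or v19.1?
v19.1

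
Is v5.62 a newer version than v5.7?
Yes. Version numbers are compared segment by segment as integers, not as decimals: minor version 62 > 7, so v5.62 > v5.7 (even though the decimal 5.62 < 5.7).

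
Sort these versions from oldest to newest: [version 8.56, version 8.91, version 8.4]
[version 8.4, version 8.56, version 8.91]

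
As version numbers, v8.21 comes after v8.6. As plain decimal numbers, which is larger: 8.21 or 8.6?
8.6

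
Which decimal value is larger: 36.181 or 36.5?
36.5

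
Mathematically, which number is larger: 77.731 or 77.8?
77.8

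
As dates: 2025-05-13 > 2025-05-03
True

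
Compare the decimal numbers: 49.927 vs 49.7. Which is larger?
49.927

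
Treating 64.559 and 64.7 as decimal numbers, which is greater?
64.7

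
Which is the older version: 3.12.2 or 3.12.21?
3.12.2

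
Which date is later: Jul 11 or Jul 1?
Jul 11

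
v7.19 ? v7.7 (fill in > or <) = >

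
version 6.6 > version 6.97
False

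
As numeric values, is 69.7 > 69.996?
False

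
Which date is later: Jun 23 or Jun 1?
Jun 23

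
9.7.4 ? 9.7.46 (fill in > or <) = <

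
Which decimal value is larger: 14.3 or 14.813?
14.813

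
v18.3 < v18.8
True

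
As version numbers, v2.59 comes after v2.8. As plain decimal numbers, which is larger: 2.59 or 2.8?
2.8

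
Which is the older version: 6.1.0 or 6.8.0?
6.1.0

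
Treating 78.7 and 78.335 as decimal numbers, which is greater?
78.7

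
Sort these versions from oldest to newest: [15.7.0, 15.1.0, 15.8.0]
[15.1.0, 15.7.0, 15.8.0]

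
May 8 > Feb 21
True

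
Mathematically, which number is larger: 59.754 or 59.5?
59.754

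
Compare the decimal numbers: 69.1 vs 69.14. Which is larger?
69.14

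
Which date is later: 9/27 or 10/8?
10/8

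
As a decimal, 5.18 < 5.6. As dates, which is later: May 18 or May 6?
May 18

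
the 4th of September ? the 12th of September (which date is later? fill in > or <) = <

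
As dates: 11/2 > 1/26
True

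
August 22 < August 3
False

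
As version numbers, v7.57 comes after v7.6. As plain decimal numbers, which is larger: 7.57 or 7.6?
7.6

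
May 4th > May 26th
False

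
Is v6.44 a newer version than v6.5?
Yes. Version numbers are compared segment by segment as integers, not as decimals: minor version 44 > 5, so v6.44 > v6.5 (even though the decimal 6.44 < 6.5).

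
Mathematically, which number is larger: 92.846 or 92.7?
92.846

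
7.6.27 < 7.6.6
False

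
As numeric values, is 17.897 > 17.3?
True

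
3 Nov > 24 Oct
True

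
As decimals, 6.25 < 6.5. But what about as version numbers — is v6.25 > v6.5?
True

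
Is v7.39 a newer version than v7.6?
Yes. Version numbers are compared segment by segment as integers, not as decimals: minor version 39 > 6, so v7.39 > v7.6 (even though the decimal 7.39 < 7.6).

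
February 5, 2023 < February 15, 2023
True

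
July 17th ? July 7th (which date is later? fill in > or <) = >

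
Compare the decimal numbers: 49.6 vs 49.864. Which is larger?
49.864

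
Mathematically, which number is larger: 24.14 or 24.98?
24.98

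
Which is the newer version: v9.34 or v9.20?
v9.34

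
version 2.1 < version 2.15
True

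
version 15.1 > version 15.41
False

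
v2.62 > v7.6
False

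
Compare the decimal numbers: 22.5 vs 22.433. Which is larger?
22.5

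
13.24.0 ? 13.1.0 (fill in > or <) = >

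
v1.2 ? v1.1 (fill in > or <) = >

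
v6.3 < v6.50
True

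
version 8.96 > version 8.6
True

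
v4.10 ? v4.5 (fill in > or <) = >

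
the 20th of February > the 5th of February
True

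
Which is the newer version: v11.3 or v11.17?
v11.17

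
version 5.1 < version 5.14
True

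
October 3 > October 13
False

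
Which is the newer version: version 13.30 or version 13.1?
version 13.30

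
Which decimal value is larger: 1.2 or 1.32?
1.32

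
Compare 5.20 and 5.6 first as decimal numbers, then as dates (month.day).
As decimals: 5.20 < 5.6. As dates: 5/20 is later than 5/6 (day 20 > day 6).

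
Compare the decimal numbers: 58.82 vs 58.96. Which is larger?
58.96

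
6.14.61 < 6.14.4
False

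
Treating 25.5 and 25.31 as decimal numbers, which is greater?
25.5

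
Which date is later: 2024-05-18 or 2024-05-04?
2024-05-18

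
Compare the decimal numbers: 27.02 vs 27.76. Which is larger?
27.76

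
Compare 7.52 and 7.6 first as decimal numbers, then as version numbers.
As decimals: 7.52 < 7.6. As versions: v7.52 > v7.6 (minor version 52 > 6).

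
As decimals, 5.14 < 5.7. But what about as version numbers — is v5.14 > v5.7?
True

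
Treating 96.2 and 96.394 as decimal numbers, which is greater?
96.394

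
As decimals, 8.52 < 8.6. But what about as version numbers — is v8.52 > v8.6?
True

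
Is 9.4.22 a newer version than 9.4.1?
Yes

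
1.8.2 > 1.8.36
False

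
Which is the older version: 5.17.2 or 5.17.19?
5.17.2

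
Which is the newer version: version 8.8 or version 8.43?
version 8.43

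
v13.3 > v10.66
True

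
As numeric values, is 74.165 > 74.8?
False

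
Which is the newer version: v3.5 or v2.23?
v3.5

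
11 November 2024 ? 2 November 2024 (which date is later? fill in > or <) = >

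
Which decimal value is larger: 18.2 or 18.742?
18.742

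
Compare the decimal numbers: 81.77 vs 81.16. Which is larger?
81.77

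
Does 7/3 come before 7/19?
Yes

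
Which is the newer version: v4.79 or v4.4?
v4.79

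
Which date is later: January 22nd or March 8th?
March 8th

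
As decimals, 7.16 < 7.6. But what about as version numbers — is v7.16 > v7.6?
True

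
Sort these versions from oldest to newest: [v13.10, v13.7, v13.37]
[v13.7, v13.10, v13.37]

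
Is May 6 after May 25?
No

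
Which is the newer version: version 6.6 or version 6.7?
version 6.7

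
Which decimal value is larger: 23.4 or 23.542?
23.542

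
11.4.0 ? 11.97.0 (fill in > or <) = <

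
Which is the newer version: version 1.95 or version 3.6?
version 3.6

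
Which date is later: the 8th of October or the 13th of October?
the 13th of October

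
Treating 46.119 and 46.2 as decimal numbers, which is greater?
46.2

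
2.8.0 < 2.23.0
True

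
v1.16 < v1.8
False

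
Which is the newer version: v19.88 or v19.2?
v19.88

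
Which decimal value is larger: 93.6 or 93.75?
93.75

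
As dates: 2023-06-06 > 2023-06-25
False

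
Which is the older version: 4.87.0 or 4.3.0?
4.3.0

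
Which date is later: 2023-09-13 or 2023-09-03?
2023-09-13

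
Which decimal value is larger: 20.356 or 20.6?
20.6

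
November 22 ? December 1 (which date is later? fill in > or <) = <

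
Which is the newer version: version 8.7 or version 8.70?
version 8.70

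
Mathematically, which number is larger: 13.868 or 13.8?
13.868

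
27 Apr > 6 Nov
False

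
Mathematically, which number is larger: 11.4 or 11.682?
11.682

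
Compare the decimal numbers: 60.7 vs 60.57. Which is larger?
60.7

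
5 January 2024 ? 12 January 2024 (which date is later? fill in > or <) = <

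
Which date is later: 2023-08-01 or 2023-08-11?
2023-08-11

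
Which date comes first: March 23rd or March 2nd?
March 2nd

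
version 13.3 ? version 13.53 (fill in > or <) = <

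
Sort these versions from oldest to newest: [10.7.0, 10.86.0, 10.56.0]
[10.7.0, 10.56.0, 10.86.0]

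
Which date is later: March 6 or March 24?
March 24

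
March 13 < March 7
False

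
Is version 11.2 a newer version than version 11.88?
No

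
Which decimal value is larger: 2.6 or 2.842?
2.842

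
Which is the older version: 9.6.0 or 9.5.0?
9.5.0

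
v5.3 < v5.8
True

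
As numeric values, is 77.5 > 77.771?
False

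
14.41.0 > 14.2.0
True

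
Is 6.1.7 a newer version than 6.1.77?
No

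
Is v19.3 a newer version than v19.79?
No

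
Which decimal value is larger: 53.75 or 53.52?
53.75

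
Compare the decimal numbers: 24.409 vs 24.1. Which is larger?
24.409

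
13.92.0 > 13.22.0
True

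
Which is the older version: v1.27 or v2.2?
v1.27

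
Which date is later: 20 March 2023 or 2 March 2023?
20 March 2023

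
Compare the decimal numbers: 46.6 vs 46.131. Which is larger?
46.6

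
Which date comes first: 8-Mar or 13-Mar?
8-Mar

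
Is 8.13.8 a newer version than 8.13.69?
No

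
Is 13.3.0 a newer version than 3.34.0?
Yes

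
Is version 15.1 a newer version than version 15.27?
No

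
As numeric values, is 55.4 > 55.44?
False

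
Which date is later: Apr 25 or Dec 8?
Dec 8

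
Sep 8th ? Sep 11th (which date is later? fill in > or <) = <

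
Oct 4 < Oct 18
True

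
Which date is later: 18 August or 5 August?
18 August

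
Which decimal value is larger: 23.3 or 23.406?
23.406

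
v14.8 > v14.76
False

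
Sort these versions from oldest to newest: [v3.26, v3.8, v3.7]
[v3.7, v3.8, v3.26]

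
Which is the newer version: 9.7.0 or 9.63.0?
9.63.0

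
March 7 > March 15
False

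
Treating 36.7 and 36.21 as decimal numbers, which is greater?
36.7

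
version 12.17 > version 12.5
True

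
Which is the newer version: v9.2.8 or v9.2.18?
v9.2.18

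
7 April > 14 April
False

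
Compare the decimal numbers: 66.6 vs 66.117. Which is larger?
66.6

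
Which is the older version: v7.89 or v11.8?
v7.89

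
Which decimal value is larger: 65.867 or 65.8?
65.867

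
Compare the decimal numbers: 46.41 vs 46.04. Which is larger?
46.41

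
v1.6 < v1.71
True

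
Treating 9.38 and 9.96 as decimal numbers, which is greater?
9.96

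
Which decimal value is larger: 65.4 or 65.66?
65.66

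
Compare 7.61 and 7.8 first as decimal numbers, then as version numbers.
As decimals: 7.61 < 7.8. As versions: v7.61 > v7.8 (minor version 61 > 8).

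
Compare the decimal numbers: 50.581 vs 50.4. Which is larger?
50.581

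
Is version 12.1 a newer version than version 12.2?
No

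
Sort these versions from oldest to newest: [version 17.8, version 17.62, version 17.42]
[version 17.8, version 17.42, version 17.62]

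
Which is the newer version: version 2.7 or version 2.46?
version 2.46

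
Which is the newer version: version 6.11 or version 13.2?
version 13.2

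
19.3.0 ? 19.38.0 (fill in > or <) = <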